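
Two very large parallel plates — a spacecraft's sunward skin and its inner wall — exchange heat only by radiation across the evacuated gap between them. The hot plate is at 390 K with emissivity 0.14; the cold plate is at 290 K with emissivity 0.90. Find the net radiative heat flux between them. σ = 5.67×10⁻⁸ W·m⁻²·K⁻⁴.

For two infinite grey parallel plates, q = σ(T₁⁴ − T₂⁴)/(1/ε₁ + 1/ε₂ − 1).
T₁⁴ − T₂⁴ = 2.313×10¹⁰ − 7.073×10⁹ = 1.606×10¹⁰ K⁴.
1/ε₁ + 1/ε₂ − 1 = 7.143 + 1.111 − 1 = 7.254.
q = 5.67×10⁻⁸ × 1.606×10¹⁰ / 7.254.

q ≈ 126 W/m²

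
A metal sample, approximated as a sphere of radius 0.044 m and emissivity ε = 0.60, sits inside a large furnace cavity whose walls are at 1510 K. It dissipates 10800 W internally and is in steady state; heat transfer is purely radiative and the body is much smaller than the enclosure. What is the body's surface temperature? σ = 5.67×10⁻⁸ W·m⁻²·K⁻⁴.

For a small grey body in a large enclosure, net radiated power = εσA(T⁴ − T_w⁴).
Steady state: P = εσA(T⁴ − T_w⁴) with A = 4πr² = 0.02433 m².
T⁴ = P/(εσA) + T_w⁴ = 10800/(0.60·5.67×10⁻⁸·0.02433) + (1510)⁴
    = 1.305×10¹³ + 5.199×10¹² = 1.825×10¹³ K⁴.

T ≈ 2070 K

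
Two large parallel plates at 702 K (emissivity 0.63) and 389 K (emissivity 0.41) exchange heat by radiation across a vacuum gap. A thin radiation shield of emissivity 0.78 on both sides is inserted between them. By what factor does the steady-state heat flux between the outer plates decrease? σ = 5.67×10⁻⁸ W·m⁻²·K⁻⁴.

Without shield: q₀ = σΔ(T⁴)/(1/ε₁+1/ε₂−1) with denominator 3.026.
With shield the two gaps are in series; the resistances add: (1/ε₁+1/ε_s−1)+(1/ε_s+1/ε₂−1) = 1.869+2.721 = 4.590.
Heat-flux ratio q₀/q = 4.590/3.026.

factor ≈ 1.52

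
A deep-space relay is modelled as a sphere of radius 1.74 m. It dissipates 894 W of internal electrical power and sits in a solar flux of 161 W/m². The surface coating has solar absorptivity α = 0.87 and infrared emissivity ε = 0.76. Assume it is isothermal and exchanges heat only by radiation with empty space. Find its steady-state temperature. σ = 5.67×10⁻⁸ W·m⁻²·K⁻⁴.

T ≈ 192 K

At steady state, absorbed solar power + internal power = radiated power.
Absorbed: α·S·A_cross = 0.87·161·9.511 = 1332 W (cross-section πr²).
Total input = 1332 + 894 = 2226 W.
Radiated: εσ·A_surf·T⁴ with A_surf = 4πr² = 38.05 m².
T⁴ = 2226/(0.76·5.67×10⁻⁸·38.05) = 1.358×10⁹ K⁴.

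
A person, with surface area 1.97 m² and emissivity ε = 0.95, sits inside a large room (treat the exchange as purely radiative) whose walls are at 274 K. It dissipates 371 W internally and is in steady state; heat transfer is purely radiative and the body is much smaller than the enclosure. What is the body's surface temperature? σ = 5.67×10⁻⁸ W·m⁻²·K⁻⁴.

For a small grey body in a large enclosure, net radiated power = εσA(T⁴ − T_w⁴).
Steady state: P = εσA(T⁴ − T_w⁴) with A = 1.97 m².
T⁴ = P/(εσA) + T_w⁴ = 371/(0.95·5.67×10⁻⁸·1.970) + (274)⁴
    = 3.496×10⁹ + 5.636×10⁹ = 9.133×10⁹ K⁴.

T ≈ 309 K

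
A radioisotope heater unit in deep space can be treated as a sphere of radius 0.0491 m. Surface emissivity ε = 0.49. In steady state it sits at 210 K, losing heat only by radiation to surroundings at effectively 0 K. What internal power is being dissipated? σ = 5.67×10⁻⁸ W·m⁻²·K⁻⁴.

Steady state: P = εσA T⁴.
A = 4πr² = 0.03030 m²; T⁴ = (210)⁴ = 1.945×10⁹ K⁴.
P = 0.49 × 5.67×10⁻⁸ × 0.03030 × 1.945×10⁹.

P ≈ 1.64 W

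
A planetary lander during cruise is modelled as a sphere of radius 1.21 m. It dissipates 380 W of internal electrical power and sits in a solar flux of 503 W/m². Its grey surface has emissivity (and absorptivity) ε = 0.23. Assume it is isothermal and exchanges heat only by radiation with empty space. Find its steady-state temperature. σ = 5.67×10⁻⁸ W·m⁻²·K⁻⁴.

T ≈ 248 K

At steady state, absorbed solar power + internal power = radiated power.
Absorbed: α·S·A_cross = 0.23·503·4.600 = 532.1 W (cross-section πr²).
Total input = 532.1 + 380 = 912.1 W.
Radiated: εσ·A_surf·T⁴ with A_surf = 4πr² = 18.40 m².
T⁴ = 912.1/(0.23·5.67×10⁻⁸·18.40) = 3.802×10⁹ K⁴.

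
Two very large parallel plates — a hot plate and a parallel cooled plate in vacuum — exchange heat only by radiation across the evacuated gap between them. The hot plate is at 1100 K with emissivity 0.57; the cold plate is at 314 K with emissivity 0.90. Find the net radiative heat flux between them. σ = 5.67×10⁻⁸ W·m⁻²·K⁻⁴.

q ≈ 44200 W/m²

For two infinite grey parallel plates, q = σ(T₁⁴ − T₂⁴)/(1/ε₁ + 1/ε₂ − 1).
T₁⁴ − T₂⁴ = 1.464×10¹² − 9.721×10⁹ = 1.454×10¹² K⁴.
1/ε₁ + 1/ε₂ − 1 = 1.754 + 1.111 − 1 = 1.865.
q = 5.67×10⁻⁸ × 1.454×10¹² / 1.865.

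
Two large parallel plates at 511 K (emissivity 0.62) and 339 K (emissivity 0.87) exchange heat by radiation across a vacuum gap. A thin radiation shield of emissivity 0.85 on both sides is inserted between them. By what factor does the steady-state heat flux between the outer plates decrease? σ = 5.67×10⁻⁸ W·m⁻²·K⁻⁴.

Without shield: q₀ = σΔ(T⁴)/(1/ε₁+1/ε₂−1) with denominator 1.762.
With shield the two gaps are in series; the resistances add: (1/ε₁+1/ε_s−1)+(1/ε_s+1/ε₂−1) = 1.789+1.326 = 3.115.
Heat-flux ratio q₀/q = 3.115/1.762.

factor ≈ 1.77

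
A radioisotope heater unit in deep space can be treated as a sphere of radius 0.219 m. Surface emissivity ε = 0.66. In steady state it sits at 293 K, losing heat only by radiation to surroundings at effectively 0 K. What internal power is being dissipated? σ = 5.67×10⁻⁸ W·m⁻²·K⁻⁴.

P ≈ 166 W

Steady state: P = εσA T⁴.
A = 4πr² = 0.6027 m²; T⁴ = (293)⁴ = 7.370×10⁹ K⁴.
P = 0.66 × 5.67×10⁻⁸ × 0.6027 × 7.370×10⁹.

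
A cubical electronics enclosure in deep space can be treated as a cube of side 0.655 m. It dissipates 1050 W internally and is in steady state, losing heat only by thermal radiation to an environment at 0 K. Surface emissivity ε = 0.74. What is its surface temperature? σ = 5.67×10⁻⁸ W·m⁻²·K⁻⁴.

Steady state: internal power = radiated power, P = εσA T⁴.
Radiating area A = 6L² = 2.574 m².
T⁴ = P/(εσA) = 1050/(0.74·5.67×10⁻⁸·2.574) = 9.722×10⁹ K⁴.
T = (9.722×10⁹)^(1/4).

T ≈ 314 K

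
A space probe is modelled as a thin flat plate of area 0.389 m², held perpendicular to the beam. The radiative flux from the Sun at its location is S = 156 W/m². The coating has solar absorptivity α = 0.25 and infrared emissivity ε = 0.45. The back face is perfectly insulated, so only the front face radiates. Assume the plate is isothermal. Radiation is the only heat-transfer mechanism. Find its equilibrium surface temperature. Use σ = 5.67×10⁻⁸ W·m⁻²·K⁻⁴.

At equilibrium, absorbed power = emitted power.
Absorbing cross-section = A = 0.3890 m²; emitting surface = A = 0.3890 m² (ratio 1).
αS·A_cross = εσ·A_surf·T⁴  ⇒  T⁴ = αS/(ε·1σ).
T⁴ = 0.250·156/(0.45·1·5.67×10⁻⁸) = 1.529×10⁹ K⁴.
T = (1.529×10⁹)^(1/4).

T ≈ 198 K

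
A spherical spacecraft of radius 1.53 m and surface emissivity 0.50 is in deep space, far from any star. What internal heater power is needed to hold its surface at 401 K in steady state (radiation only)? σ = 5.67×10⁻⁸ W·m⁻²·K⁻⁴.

P = εσ·4πr²·T⁴.
4πr² = 29.42 m²; T⁴ = 2.586×10¹⁰ K⁴.
P = 0.50·5.67×10⁻⁸·29.42·2.586×10¹⁰.

P ≈ 21600 W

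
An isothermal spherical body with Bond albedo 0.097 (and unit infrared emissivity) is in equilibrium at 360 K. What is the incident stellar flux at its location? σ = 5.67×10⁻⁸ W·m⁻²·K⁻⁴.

(1−a)S·πr² = σ·4πr²·T⁴ ⇒ S = 4σT⁴/(1−a).
S = 4·5.67×10⁻⁸·1.680×10¹⁰/0.903.

S ≈ 4220 W/m²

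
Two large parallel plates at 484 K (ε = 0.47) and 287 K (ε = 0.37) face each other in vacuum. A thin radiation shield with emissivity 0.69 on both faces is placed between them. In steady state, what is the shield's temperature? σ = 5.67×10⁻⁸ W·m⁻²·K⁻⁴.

T_s ≈ 427 K

In steady state the net flux on the hot side equals that on the cold side.
σ(T₁⁴−T_s⁴)/D₁ = σ(T_s⁴−T₂⁴)/D₂, with D₁ = 1/ε₁+1/ε_s−1 = 2.577, D₂ = 1/ε_s+1/ε₂−1 = 3.152.
Solve for T_s⁴: T_s⁴ = (D₂·T₁⁴ + D₁·T₂⁴)/(D₁+D₂) = 3.324×10¹⁰ K⁴.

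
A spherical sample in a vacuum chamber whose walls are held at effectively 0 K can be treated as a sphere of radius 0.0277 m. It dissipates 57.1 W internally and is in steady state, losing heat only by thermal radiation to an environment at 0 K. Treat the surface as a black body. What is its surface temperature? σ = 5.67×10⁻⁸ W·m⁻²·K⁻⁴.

Steady state: internal power = radiated power, P = εσA T⁴.
Radiating area A = 4πr² = 0.009642 m².
T⁴ = P/(εσA) = 57.1/(1.0·5.67×10⁻⁸·0.009642) = 1.044×10¹¹ K⁴.
T = (1.044×10¹¹)^(1/4).

T ≈ 568 K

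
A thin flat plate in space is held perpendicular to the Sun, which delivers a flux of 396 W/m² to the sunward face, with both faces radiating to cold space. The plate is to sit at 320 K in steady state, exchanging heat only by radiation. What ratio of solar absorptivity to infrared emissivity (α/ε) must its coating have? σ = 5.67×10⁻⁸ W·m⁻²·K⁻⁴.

Balance: αS·A = εσ·2A·T⁴ ⇒ α/ε = 2σT⁴/S.
α/ε = 2·5.67×10⁻⁸·(320)⁴/396 = 2·5.67×10⁻⁸·1.049×10¹⁰/396.

α/ε ≈ 3.00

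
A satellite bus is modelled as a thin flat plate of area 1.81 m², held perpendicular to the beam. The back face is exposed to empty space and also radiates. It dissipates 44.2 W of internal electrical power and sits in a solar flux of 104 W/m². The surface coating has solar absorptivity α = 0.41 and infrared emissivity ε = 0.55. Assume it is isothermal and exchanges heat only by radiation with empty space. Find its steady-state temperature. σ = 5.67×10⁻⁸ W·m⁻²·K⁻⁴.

At steady state, absorbed solar power + internal power = radiated power.
Absorbed: α·S·A_cross = 0.41·104·1.810 = 77.18 W (cross-section A).
Total input = 77.18 + 44.2 = 121.4 W.
Radiated: εσ·A_surf·T⁴ with A_surf = 2A = 3.620 m².
T⁴ = 121.4/(0.55·5.67×10⁻⁸·3.620) = 1.075×10⁹ K⁴.

T ≈ 181 K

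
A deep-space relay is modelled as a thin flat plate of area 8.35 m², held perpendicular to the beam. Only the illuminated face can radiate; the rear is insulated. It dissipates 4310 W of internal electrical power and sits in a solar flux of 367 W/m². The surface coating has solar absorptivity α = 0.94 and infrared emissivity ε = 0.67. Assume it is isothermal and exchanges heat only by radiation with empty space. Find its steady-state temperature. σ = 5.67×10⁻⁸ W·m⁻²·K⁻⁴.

T ≈ 388 K

At steady state, absorbed solar power + internal power = radiated power.
Absorbed: α·S·A_cross = 0.94·367·8.350 = 2881 W (cross-section A).
Total input = 2881 + 4310 = 7191 W.
Radiated: εσ·A_surf·T⁴ with A_surf = A = 8.350 m².
T⁴ = 7191/(0.67·5.67×10⁻⁸·8.350) = 2.267×10¹⁰ K⁴.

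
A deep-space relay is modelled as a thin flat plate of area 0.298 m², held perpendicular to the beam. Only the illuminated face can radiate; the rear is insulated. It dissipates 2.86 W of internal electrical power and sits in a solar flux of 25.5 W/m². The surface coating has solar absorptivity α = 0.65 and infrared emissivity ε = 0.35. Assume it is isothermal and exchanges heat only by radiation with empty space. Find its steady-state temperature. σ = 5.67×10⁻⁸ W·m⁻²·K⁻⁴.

T ≈ 191 K

At steady state, absorbed solar power + internal power = radiated power.
Absorbed: α·S·A_cross = 0.65·25.5·0.2980 = 4.939 W (cross-section A).
Total input = 4.939 + 2.86 = 7.799 W.
Radiated: εσ·A_surf·T⁴ with A_surf = A = 0.2980 m².
T⁴ = 7.799/(0.35·5.67×10⁻⁸·0.2980) = 1.319×10⁹ K⁴.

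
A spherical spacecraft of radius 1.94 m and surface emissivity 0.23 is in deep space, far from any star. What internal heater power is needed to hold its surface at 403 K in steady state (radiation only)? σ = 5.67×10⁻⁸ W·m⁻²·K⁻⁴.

P ≈ 16300 W

P = εσ·4πr²·T⁴.
4πr² = 47.29 m²; T⁴ = 2.638×10¹⁰ K⁴.
P = 0.23·5.67×10⁻⁸·47.29·2.638×10¹⁰.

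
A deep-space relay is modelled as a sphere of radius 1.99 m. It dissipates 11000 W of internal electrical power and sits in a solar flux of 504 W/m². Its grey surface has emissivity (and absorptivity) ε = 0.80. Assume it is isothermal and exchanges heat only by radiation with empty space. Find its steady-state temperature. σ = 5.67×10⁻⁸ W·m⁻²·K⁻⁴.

At steady state, absorbed solar power + internal power = radiated power.
Absorbed: α·S·A_cross = 0.80·504·12.44 = 5016 W (cross-section πr²).
Total input = 5016 + 11000 = 16020 W.
Radiated: εσ·A_surf·T⁴ with A_surf = 4πr² = 49.76 m².
T⁴ = 16020/(0.80·5.67×10⁻⁸·49.76) = 7.095×10⁹ K⁴.

T ≈ 290 K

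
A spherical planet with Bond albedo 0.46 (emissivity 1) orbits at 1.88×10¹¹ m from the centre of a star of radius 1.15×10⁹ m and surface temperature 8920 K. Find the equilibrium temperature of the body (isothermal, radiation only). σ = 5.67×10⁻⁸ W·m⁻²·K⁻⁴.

The star's surface emits σT_*⁴; at distance d the flux is S = σT_*⁴(R_*/d)².
S = 5.67×10⁻⁸·(8920)⁴·(1.15×10⁹/1.88×10¹¹)² = 13430 W/m².
For an isothermal sphere T⁴ = (1−a)S/(4σ) = 3.198×10¹⁰ K⁴.

T ≈ 423 K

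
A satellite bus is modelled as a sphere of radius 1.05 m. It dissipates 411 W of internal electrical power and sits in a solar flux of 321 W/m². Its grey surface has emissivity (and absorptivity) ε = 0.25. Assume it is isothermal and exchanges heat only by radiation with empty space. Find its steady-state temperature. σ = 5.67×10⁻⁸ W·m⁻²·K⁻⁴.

At steady state, absorbed solar power + internal power = radiated power.
Absorbed: α·S·A_cross = 0.25·321·3.464 = 278.0 W (cross-section πr²).
Total input = 278.0 + 411 = 689.0 W.
Radiated: εσ·A_surf·T⁴ with A_surf = 4πr² = 13.85 m².
T⁴ = 689.0/(0.25·5.67×10⁻⁸·13.85) = 3.508×10⁹ K⁴.

T ≈ 243 K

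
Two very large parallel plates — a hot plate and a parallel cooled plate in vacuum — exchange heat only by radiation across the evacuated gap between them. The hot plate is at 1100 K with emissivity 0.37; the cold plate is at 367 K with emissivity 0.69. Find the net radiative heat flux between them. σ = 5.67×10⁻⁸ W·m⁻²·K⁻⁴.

q ≈ 26000 W/m²

For two infinite grey parallel plates, q = σ(T₁⁴ − T₂⁴)/(1/ε₁ + 1/ε₂ − 1).
T₁⁴ − T₂⁴ = 1.464×10¹² − 1.814×10¹⁰ = 1.446×10¹² K⁴.
1/ε₁ + 1/ε₂ − 1 = 2.703 + 1.449 − 1 = 3.152.
q = 5.67×10⁻⁸ × 1.446×10¹² / 3.152.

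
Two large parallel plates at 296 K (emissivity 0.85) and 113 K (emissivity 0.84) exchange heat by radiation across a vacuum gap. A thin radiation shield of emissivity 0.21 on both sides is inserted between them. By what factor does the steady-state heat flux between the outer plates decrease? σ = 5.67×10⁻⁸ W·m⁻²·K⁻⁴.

Without shield: q₀ = σΔ(T⁴)/(1/ε₁+1/ε₂−1) with denominator 1.367.
With shield the two gaps are in series; the resistances add: (1/ε₁+1/ε_s−1)+(1/ε_s+1/ε₂−1) = 4.938+4.952 = 9.891.
Heat-flux ratio q₀/q = 9.891/1.367.

factor ≈ 7.24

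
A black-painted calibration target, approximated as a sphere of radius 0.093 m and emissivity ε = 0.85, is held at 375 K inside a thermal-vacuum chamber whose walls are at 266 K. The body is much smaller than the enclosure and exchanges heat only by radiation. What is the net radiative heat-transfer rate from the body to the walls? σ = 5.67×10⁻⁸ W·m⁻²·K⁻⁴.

P_net ≈ 77.4 W

For a small grey body in a large enclosure: P_net = εσA(T_body⁴ − T_wall⁴).
A = 4πr² = 0.1087 m²; T_body⁴ − T_wall⁴ = 1.978×10¹⁰ − 5.006×10⁹ = 1.477×10¹⁰ K⁴.
|P_net| = 0.85·5.67×10⁻⁸·0.1087·1.477×10¹⁰.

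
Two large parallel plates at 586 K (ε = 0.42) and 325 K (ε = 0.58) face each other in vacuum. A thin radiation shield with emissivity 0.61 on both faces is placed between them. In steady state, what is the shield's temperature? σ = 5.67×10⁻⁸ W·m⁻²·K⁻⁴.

T_s ≈ 491 K

In steady state the net flux on the hot side equals that on the cold side.
σ(T₁⁴−T_s⁴)/D₁ = σ(T_s⁴−T₂⁴)/D₂, with D₁ = 1/ε₁+1/ε_s−1 = 3.020, D₂ = 1/ε_s+1/ε₂−1 = 2.363.
Solve for T_s⁴: T_s⁴ = (D₂·T₁⁴ + D₁·T₂⁴)/(D₁+D₂) = 5.803×10¹⁰ K⁴.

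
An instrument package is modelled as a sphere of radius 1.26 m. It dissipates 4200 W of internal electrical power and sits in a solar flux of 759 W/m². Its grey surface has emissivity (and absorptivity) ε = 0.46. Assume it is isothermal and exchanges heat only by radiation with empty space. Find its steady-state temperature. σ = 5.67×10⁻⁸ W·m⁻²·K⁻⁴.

T ≈ 327 K

At steady state, absorbed solar power + internal power = radiated power.
Absorbed: α·S·A_cross = 0.46·759·4.988 = 1741 W (cross-section πr²).
Total input = 1741 + 4200 = 5941 W.
Radiated: εσ·A_surf·T⁴ with A_surf = 4πr² = 19.95 m².
T⁴ = 5941/(0.46·5.67×10⁻⁸·19.95) = 1.142×10¹⁰ K⁴.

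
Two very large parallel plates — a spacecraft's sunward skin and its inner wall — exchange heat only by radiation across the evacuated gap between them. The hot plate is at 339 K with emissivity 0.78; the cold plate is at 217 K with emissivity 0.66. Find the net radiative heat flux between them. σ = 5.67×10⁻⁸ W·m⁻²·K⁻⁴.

For two infinite grey parallel plates, q = σ(T₁⁴ − T₂⁴)/(1/ε₁ + 1/ε₂ − 1).
T₁⁴ − T₂⁴ = 1.321×10¹⁰ − 2.217×10⁹ = 1.099×10¹⁰ K⁴.
1/ε₁ + 1/ε₂ − 1 = 1.282 + 1.515 − 1 = 1.797.
q = 5.67×10⁻⁸ × 1.099×10¹⁰ / 1.797.

q ≈ 347 W/m²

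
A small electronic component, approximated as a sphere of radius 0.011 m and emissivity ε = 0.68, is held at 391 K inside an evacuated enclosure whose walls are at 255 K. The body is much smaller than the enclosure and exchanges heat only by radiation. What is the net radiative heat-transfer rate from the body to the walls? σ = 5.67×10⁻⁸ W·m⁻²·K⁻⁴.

For a small grey body in a large enclosure: P_net = εσA(T_body⁴ − T_wall⁴).
A = 4πr² = 0.001521 m²; T_body⁴ − T_wall⁴ = 2.337×10¹⁰ − 4.228×10⁹ = 1.914×10¹⁰ K⁴.
|P_net| = 0.68·5.67×10⁻⁸·0.001521·1.914×10¹⁰.

P_net ≈ 1.12 W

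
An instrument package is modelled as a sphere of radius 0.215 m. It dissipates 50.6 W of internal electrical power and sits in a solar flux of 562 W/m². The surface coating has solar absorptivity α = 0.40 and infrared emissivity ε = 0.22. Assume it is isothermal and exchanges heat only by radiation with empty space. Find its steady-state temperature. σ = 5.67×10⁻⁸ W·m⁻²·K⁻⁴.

T ≈ 327 K

At steady state, absorbed solar power + internal power = radiated power.
Absorbed: α·S·A_cross = 0.40·562·0.1452 = 32.65 W (cross-section πr²).
Total input = 32.65 + 50.6 = 83.25 W.
Radiated: εσ·A_surf·T⁴ with A_surf = 4πr² = 0.5809 m².
T⁴ = 83.25/(0.22·5.67×10⁻⁸·0.5809) = 1.149×10¹⁰ K⁴.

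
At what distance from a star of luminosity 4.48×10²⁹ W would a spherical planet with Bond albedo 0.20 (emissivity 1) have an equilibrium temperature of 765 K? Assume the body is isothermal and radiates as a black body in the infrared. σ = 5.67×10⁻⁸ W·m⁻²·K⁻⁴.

d ≈ 6.06×10¹¹ m

For an isothermal black-emitting sphere, (1−a)S·πr² = σ·4πr²·T⁴ ⇒ S = 4σT⁴/(1−a).
S = 4·5.67×10⁻⁸·(765)⁴/0.800 = 97100 W/m².
Flux falls as S = L/(4πd²), so d = √(L/(4πS)) = √(4.48×10²⁹/(4π·97100)).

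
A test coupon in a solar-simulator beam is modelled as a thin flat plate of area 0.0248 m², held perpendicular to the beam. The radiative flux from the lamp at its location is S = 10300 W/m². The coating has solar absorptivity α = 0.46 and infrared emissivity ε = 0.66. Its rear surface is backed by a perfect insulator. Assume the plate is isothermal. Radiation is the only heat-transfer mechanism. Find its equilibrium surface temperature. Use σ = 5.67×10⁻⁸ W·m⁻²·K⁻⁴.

At equilibrium, absorbed power = emitted power.
Absorbing cross-section = A = 0.02480 m²; emitting surface = A = 0.02480 m² (ratio 1).
αS·A_cross = εσ·A_surf·T⁴  ⇒  T⁴ = αS/(ε·1σ).
T⁴ = 0.460·10300/(0.66·1·5.67×10⁻⁸) = 1.266×10¹¹ K⁴.
T = (1.266×10¹¹)^(1/4).

T ≈ 597 K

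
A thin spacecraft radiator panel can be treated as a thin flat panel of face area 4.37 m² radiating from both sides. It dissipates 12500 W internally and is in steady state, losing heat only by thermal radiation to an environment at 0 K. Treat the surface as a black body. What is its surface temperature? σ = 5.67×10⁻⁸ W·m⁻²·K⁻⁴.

Steady state: internal power = radiated power, P = εσA T⁴.
Radiating area A = 2·4.37 = 8.740 m².
T⁴ = P/(εσA) = 12500/(1.0·5.67×10⁻⁸·8.740) = 2.522×10¹⁰ K⁴.
T = (2.522×10¹⁰)^(1/4).

T ≈ 399 K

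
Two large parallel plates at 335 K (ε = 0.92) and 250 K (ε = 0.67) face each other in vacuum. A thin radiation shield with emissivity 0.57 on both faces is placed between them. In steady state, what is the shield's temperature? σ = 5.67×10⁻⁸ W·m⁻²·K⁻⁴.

T_s ≈ 305 K

In steady state the net flux on the hot side equals that on the cold side.
σ(T₁⁴−T_s⁴)/D₁ = σ(T_s⁴−T₂⁴)/D₂, with D₁ = 1/ε₁+1/ε_s−1 = 1.841, D₂ = 1/ε_s+1/ε₂−1 = 2.247.
Solve for T_s⁴: T_s⁴ = (D₂·T₁⁴ + D₁·T₂⁴)/(D₁+D₂) = 8.681×10⁹ K⁴.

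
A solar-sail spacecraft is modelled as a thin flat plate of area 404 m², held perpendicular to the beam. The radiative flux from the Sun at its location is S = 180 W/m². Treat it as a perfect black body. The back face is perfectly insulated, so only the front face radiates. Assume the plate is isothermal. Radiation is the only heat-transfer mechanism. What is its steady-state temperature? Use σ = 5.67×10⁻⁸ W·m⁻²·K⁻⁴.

At equilibrium, absorbed power = emitted power.
Absorbing cross-section = A = 404.0 m²; emitting surface = A = 404.0 m² (ratio 1).
S·A_cross = εσ·A_surf·T⁴  ⇒  T⁴ = S/(1σ).
T⁴ = 1.00·180/(1·5.67×10⁻⁸) = 3.175×10⁹ K⁴.
T = (3.175×10⁹)^(1/4).

T ≈ 237 K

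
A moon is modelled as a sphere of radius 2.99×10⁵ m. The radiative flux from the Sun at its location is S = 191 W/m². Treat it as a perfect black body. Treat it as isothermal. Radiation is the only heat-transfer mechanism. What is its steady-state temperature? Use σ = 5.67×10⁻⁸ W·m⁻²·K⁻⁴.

At equilibrium, absorbed power = emitted power.
Absorbing cross-section = πr² = 2.809×10¹¹ m²; emitting surface = 4πr² = 1.123×10¹² m² (ratio 4).
S·A_cross = εσ·A_surf·T⁴  ⇒  T⁴ = S/(4σ).
T⁴ = 1.00·191/(4·5.67×10⁻⁸) = 8.422×10⁸ K⁴.
T = (8.422×10⁸)^(1/4).

T ≈ 170 K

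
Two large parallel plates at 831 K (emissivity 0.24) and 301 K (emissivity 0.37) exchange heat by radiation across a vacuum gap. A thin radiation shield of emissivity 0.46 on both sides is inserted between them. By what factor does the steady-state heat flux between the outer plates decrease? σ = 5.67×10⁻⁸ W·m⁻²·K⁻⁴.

factor ≈ 1.57

Without shield: q₀ = σΔ(T⁴)/(1/ε₁+1/ε₂−1) with denominator 5.869.
With shield the two gaps are in series; the resistances add: (1/ε₁+1/ε_s−1)+(1/ε_s+1/ε₂−1) = 5.341+3.877 = 9.217.
Heat-flux ratio q₀/q = 9.217/5.869.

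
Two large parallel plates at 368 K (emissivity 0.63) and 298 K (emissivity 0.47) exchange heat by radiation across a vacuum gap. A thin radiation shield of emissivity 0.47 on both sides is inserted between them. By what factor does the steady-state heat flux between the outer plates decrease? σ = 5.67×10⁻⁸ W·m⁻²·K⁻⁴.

Without shield: q₀ = σΔ(T⁴)/(1/ε₁+1/ε₂−1) with denominator 2.715.
With shield the two gaps are in series; the resistances add: (1/ε₁+1/ε_s−1)+(1/ε_s+1/ε₂−1) = 2.715+3.255 = 5.970.
Heat-flux ratio q₀/q = 5.970/2.715.

factor ≈ 2.20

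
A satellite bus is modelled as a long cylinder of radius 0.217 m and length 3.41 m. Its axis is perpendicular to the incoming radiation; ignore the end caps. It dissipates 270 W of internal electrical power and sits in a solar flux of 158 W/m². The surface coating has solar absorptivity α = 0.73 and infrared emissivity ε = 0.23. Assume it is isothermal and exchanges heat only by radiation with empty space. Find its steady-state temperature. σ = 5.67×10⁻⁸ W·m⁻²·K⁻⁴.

At steady state, absorbed solar power + internal power = radiated power.
Absorbed: α·S·A_cross = 0.73·158·1.480 = 170.7 W (cross-section 2rL).
Total input = 170.7 + 270 = 440.7 W.
Radiated: εσ·A_surf·T⁴ with A_surf = 2πrL = 4.649 m².
T⁴ = 440.7/(0.23·5.67×10⁻⁸·4.649) = 7.268×10⁹ K⁴.

T ≈ 292 K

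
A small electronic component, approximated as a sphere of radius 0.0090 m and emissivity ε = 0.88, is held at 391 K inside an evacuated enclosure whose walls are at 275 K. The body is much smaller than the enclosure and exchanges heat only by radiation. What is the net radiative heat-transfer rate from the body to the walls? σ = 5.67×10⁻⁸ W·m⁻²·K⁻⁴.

P_net ≈ 0.897 W

For a small grey body in a large enclosure: P_net = εσA(T_body⁴ − T_wall⁴).
A = 4πr² = 0.001018 m²; T_body⁴ − T_wall⁴ = 2.337×10¹⁰ − 5.719×10⁹ = 1.765×10¹⁰ K⁴.
|P_net| = 0.88·5.67×10⁻⁸·0.001018·1.765×10¹⁰.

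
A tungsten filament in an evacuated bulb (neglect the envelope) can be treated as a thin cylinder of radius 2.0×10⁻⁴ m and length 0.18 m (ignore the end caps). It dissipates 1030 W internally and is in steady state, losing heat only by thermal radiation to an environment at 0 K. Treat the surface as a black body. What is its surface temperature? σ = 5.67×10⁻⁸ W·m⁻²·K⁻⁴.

T ≈ 2990 K

Steady state: internal power = radiated power, P = εσA T⁴.
Radiating area A = 2πrL = 2.262×10⁻⁴ m².
T⁴ = P/(εσA) = 1030/(1.0·5.67×10⁻⁸·2.262×10⁻⁴) = 8.031×10¹³ K⁴.
T = (8.031×10¹³)^(1/4).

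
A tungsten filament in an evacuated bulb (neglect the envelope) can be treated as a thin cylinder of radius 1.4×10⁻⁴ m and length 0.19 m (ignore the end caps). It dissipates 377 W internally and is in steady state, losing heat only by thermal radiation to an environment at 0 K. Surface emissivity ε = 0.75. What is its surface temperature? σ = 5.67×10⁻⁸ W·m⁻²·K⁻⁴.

Steady state: internal power = radiated power, P = εσA T⁴.
Radiating area A = 2πrL = 1.671×10⁻⁴ m².
T⁴ = P/(εσA) = 377/(0.75·5.67×10⁻⁸·1.671×10⁻⁴) = 5.304×10¹³ K⁴.
T = (5.304×10¹³)^(1/4).

T ≈ 2700 K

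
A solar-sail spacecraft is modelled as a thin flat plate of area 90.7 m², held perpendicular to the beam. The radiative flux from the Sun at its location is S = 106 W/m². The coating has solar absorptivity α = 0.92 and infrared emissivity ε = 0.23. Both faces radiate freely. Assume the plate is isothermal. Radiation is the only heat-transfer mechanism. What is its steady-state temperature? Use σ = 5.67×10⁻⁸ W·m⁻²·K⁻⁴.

At equilibrium, absorbed power = emitted power.
Absorbing cross-section = A = 90.70 m²; emitting surface = 2A = 181.4 m² (ratio 2).
αS·A_cross = εσ·A_surf·T⁴  ⇒  T⁴ = αS/(ε·2σ).
T⁴ = 0.920·106/(0.23·2·5.67×10⁻⁸) = 3.739×10⁹ K⁴.
T = (3.739×10⁹)^(1/4).

T ≈ 247 K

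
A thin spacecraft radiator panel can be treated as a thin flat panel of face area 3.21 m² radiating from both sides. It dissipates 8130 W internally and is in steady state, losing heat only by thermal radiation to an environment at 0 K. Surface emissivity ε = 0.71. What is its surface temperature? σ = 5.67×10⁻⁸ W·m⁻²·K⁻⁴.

T ≈ 421 K

Steady state: internal power = radiated power, P = εσA T⁴.
Radiating area A = 2·3.21 = 6.420 m².
T⁴ = P/(εσA) = 8130/(0.71·5.67×10⁻⁸·6.420) = 3.146×10¹⁰ K⁴.
T = (3.146×10¹⁰)^(1/4).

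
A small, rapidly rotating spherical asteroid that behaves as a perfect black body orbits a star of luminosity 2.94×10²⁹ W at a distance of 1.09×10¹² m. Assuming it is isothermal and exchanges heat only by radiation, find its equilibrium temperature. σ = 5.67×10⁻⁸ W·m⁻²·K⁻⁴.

T ≈ 543 K

First find the stellar flux at distance d: S = L/(4πd²) = 2.94×10²⁹/(4π·(1.09×10¹²)²) = 19690 W/m².
For an isothermal sphere, absorbed (1−a)S·πr² = emitted σ·4πr²·T⁴, so T⁴ = (1−a)S/(4σ).
T⁴ = 1.00·19690/(4·5.67×10⁻⁸) = 8.682×10¹⁰ K⁴.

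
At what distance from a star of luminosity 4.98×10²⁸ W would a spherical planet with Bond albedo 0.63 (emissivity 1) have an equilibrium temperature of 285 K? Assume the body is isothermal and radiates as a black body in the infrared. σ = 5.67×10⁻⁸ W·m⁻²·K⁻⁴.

d ≈ 9.90×10¹¹ m

For an isothermal black-emitting sphere, (1−a)S·πr² = σ·4πr²·T⁴ ⇒ S = 4σT⁴/(1−a).
S = 4·5.67×10⁻⁸·(285)⁴/0.370 = 4044 W/m².
Flux falls as S = L/(4πd²), so d = √(L/(4πS)) = √(4.98×10²⁸/(4π·4044)).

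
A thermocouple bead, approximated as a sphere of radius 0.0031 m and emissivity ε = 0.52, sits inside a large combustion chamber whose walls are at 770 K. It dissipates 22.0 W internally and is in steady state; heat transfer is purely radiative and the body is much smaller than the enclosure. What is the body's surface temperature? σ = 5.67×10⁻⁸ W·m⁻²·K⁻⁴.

T ≈ 1600 K

For a small grey body in a large enclosure, net radiated power = εσA(T⁴ − T_w⁴).
Steady state: P = εσA(T⁴ − T_w⁴) with A = 4πr² = 1.208×10⁻⁴ m².
T⁴ = P/(εσA) + T_w⁴ = 22.0/(0.52·5.67×10⁻⁸·1.208×10⁻⁴) + (770)⁴
    = 6.179×10¹² + 3.515×10¹¹ = 6.530×10¹² K⁴.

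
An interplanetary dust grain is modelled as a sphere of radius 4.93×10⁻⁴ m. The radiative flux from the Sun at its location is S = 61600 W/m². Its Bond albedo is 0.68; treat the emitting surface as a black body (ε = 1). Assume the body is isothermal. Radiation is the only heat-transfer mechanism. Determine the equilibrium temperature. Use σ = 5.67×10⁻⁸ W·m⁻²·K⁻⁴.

T ≈ 543 K

At equilibrium, absorbed power = emitted power.
Absorbing cross-section = πr² = 7.636×10⁻⁷ m²; emitting surface = 4πr² = 3.054×10⁻⁶ m² (ratio 4).
(1−a)S·A_cross = εσ·A_surf·T⁴  ⇒  T⁴ = (1−a)S/(4σ).
T⁴ = 0.320·61600/(4·5.67×10⁻⁸) = 8.691×10¹⁰ K⁴.
T = (8.691×10¹⁰)^(1/4).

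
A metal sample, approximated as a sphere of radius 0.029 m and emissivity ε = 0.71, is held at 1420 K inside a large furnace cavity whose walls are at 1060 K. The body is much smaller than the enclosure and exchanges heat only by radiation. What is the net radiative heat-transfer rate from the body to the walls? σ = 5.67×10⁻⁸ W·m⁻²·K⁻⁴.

P_net ≈ 1190 W

For a small grey body in a large enclosure: P_net = εσA(T_body⁴ − T_wall⁴).
A = 4πr² = 0.01057 m²; T_body⁴ − T_wall⁴ = 4.066×10¹² − 1.262×10¹² = 2.803×10¹² K⁴.
|P_net| = 0.71·5.67×10⁻⁸·0.01057·2.803×10¹².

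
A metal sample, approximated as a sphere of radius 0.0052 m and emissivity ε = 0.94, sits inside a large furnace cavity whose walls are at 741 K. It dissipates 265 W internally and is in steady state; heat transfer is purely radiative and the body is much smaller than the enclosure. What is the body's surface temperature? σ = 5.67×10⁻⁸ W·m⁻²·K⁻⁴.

T ≈ 1970 K

For a small grey body in a large enclosure, net radiated power = εσA(T⁴ − T_w⁴).
Steady state: P = εσA(T⁴ − T_w⁴) with A = 4πr² = 3.398×10⁻⁴ m².
T⁴ = P/(εσA) + T_w⁴ = 265/(0.94·5.67×10⁻⁸·3.398×10⁻⁴) + (741)⁴
    = 1.463×10¹³ + 3.015×10¹¹ = 1.493×10¹³ K⁴.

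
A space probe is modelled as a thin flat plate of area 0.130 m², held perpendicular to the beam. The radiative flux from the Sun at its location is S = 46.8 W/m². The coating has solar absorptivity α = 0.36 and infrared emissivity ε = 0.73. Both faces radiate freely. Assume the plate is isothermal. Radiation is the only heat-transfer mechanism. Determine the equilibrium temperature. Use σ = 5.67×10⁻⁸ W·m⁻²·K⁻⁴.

At equilibrium, absorbed power = emitted power.
Absorbing cross-section = A = 0.1300 m²; emitting surface = 2A = 0.2600 m² (ratio 2).
αS·A_cross = εσ·A_surf·T⁴  ⇒  T⁴ = αS/(ε·2σ).
T⁴ = 0.360·46.8/(0.73·2·5.67×10⁻⁸) = 2.035×10⁸ K⁴.
T = (2.035×10⁸)^(1/4).

T ≈ 119 K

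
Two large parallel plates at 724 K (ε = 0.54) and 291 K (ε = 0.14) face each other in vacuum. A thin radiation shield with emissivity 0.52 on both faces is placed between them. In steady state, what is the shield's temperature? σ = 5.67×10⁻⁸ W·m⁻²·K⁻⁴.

In steady state the net flux on the hot side equals that on the cold side.
σ(T₁⁴−T_s⁴)/D₁ = σ(T_s⁴−T₂⁴)/D₂, with D₁ = 1/ε₁+1/ε_s−1 = 2.775, D₂ = 1/ε_s+1/ε₂−1 = 8.066.
Solve for T_s⁴: T_s⁴ = (D₂·T₁⁴ + D₁·T₂⁴)/(D₁+D₂) = 2.063×10¹¹ K⁴.

T_s ≈ 674 K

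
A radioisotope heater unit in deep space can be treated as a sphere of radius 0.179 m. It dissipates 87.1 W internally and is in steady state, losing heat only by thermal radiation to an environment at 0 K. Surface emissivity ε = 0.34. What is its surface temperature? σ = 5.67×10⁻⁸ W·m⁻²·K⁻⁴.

Steady state: internal power = radiated power, P = εσA T⁴.
Radiating area A = 4πr² = 0.4026 m².
T⁴ = P/(εσA) = 87.1/(0.34·5.67×10⁻⁸·0.4026) = 1.122×10¹⁰ K⁴.
T = (1.122×10¹⁰)^(1/4).

T ≈ 325 K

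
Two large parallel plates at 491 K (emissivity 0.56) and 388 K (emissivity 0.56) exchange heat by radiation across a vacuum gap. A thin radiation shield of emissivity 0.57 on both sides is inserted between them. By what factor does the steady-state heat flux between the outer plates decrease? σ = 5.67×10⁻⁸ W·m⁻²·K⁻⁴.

Without shield: q₀ = σΔ(T⁴)/(1/ε₁+1/ε₂−1) with denominator 2.571.
With shield the two gaps are in series; the resistances add: (1/ε₁+1/ε_s−1)+(1/ε_s+1/ε₂−1) = 2.540+2.540 = 5.080.
Heat-flux ratio q₀/q = 5.080/2.571.

factor ≈ 1.98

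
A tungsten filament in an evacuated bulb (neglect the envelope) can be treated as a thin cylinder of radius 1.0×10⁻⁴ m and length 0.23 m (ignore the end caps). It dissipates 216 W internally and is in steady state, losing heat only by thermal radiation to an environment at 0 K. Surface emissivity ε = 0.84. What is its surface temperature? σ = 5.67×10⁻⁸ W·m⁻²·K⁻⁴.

Steady state: internal power = radiated power, P = εσA T⁴.
Radiating area A = 2πrL = 1.445×10⁻⁴ m².
T⁴ = P/(εσA) = 216/(0.84·5.67×10⁻⁸·1.445×10⁻⁴) = 3.138×10¹³ K⁴.
T = (3.138×10¹³)^(1/4).

T ≈ 2370 K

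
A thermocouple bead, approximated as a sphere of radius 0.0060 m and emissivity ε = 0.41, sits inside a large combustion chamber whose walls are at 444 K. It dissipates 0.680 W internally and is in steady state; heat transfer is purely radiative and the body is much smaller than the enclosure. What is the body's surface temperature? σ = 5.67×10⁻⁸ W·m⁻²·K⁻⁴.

For a small grey body in a large enclosure, net radiated power = εσA(T⁴ − T_w⁴).
Steady state: P = εσA(T⁴ − T_w⁴) with A = 4πr² = 4.524×10⁻⁴ m².
T⁴ = P/(εσA) + T_w⁴ = 0.680/(0.41·5.67×10⁻⁸·4.524×10⁻⁴) + (444)⁴
    = 6.466×10¹⁰ + 3.886×10¹⁰ = 1.035×10¹¹ K⁴.

T ≈ 567 K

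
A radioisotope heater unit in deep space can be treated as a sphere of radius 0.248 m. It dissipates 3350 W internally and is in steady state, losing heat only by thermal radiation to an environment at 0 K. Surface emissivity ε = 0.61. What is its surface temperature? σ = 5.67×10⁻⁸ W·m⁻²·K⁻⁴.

T ≈ 595 K

Steady state: internal power = radiated power, P = εσA T⁴.
Radiating area A = 4πr² = 0.7729 m².
T⁴ = P/(εσA) = 3350/(0.61·5.67×10⁻⁸·0.7729) = 1.253×10¹¹ K⁴.
T = (1.253×10¹¹)^(1/4).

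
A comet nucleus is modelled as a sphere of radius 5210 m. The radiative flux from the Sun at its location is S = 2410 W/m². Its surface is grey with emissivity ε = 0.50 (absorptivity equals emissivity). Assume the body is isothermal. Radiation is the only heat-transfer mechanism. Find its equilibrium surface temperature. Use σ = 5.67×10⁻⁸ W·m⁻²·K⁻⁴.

T ≈ 321 K

At equilibrium, absorbed power = emitted power.
Absorbing cross-section = πr² = 8.528×10⁷ m²; emitting surface = 4πr² = 3.411×10⁸ m² (ratio 4).
εS·A_cross = εσ·A_surf·T⁴  ⇒  T⁴ = S/(4σ)   (ε cancels).
T⁴ = 2410/(4·5.67×10⁻⁸) = 1.063×10¹⁰ K⁴.
T = (1.063×10¹⁰)^(1/4).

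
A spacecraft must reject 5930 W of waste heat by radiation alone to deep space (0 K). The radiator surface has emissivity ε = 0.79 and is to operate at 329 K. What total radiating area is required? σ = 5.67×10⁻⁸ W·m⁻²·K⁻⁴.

P = εσA T⁴ ⇒ A = P/(εσT⁴).
T⁴ = 1.172×10¹⁰ K⁴.
A = 5930/(0.79 × 5.67×10⁻⁸ × 1.172×10¹⁰).

A ≈ 11.3 m²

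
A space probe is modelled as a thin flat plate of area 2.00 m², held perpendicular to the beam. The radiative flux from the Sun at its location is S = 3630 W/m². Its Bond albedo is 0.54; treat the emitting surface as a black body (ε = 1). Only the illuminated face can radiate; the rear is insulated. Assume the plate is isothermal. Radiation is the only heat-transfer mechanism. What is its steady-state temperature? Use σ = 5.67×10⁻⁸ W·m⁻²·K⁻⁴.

T ≈ 414 K

At equilibrium, absorbed power = emitted power.
Absorbing cross-section = A = 2.000 m²; emitting surface = A = 2.000 m² (ratio 1).
(1−a)S·A_cross = εσ·A_surf·T⁴  ⇒  T⁴ = (1−a)S/(1σ).
T⁴ = 0.460·3630/(1·5.67×10⁻⁸) = 2.945×10¹⁰ K⁴.
T = (2.945×10¹⁰)^(1/4).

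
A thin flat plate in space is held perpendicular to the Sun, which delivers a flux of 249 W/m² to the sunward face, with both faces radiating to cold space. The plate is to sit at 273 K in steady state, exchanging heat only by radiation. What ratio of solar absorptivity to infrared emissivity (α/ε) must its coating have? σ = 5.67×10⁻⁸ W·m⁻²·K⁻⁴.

Balance: αS·A = εσ·2A·T⁴ ⇒ α/ε = 2σT⁴/S.
α/ε = 2·5.67×10⁻⁸·(273)⁴/249 = 2·5.67×10⁻⁸·5.555×10⁹/249.

α/ε ≈ 2.53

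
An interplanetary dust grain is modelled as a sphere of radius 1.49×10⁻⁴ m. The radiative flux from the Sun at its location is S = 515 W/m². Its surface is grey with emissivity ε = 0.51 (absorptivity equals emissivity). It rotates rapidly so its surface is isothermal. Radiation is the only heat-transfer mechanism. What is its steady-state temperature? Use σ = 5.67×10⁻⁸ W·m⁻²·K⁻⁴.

At equilibrium, absorbed power = emitted power.
Absorbing cross-section = πr² = 6.975×10⁻⁸ m²; emitting surface = 4πr² = 2.790×10⁻⁷ m² (ratio 4).
εS·A_cross = εσ·A_surf·T⁴  ⇒  T⁴ = S/(4σ)   (ε cancels).
T⁴ = 515/(4·5.67×10⁻⁸) = 2.271×10⁹ K⁴.
T = (2.271×10⁹)^(1/4).

T ≈ 218 K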